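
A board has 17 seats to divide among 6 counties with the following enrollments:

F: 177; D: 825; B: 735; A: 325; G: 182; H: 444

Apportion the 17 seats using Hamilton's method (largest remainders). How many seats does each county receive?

Total 2688; standard divisor 2688/17 ≈ 158.118.
Standard quotas: F 1.119, D 5.218, B 4.648, A 2.055, G 1.151, H 2.808.
Lower quotas: F 1, D 5, B 4, A 2, G 1, H 2 (sum 15, leaving 2 seats).
Remainders in descending order: H 0.808, B 0.648, D 0.218, G 0.151, F 0.119, A 0.055.
Largest remainders: H, B receive the extra seats.

F: 1, D: 5, B: 5, A: 2, G: 1, H: 3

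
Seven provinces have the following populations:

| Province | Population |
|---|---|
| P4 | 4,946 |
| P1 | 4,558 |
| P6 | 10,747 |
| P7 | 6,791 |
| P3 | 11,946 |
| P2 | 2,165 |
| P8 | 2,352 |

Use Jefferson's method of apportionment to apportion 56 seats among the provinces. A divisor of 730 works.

P4 6, P1 6, P6 14, P7 9, P3 16, P2 2, P8 3

With modified divisor 730: modified quotas P4 6.775, P1 6.244, P6 14.722, P7 9.303, P3 16.364, P2 2.966, P8 3.222.
Rounding down: P4 6, P1 6, P6 14, P7 9, P3 16, P2 2, P8 3 (total 56).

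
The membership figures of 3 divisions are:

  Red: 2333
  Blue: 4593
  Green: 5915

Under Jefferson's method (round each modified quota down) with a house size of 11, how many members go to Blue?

4

Standard divisor 12841/11 ≈ 1167.364; standard quotas: Red 1.999, Blue 3.935, Green 5.067.
Rounding down gives 1, 3, 5 = 9 seats, so the divisor must be adjusted.
With modified divisor 1100: modified quotas Red 2.121, Blue 4.175, Green 5.377.
Rounding down: Red 2, Blue 4, Green 5 (total 11).
Blue receives 4.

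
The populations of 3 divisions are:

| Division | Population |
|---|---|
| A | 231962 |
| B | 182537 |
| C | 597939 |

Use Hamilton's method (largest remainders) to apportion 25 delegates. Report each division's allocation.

Standard divisor: 1012438 ÷ 25 ≈ 40497.52.
Standard quotas: A 5.7278, B 4.5074, C 14.7648.
Lower quotas: A 5, B 4, C 14 (sum 23, leaving 2 seats).
Remainders in descending order: C 0.7648, A 0.7278, B 0.5074.
Largest remainders: C, A receive the extra seats.

A: 6, B: 4, C: 15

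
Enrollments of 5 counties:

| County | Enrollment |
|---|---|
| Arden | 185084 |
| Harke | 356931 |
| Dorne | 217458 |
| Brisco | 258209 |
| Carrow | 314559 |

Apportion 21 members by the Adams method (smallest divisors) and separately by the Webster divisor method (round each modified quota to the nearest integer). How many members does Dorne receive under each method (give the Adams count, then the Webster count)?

Adams: Arden 3, Harke 5, Dorne 4, Brisco 4, Carrow 5.
Webster: Arden 3, Harke 6, Dorne 3, Brisco 4, Carrow 5.
Dorne gets 4 under Adams and 3 under Webster.

4 and 3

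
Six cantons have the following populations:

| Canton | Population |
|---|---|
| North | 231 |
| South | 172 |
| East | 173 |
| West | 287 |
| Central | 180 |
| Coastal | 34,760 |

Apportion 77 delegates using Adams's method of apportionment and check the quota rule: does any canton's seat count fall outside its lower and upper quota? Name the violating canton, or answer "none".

Standard quotas: North 0.497, South 0.370, East 0.372, West 0.617, Central 0.387, Coastal 74.757.
Adams allocation: North 1, South 1, East 1, West 1, Central 1, Coastal 72.
Coastal has quota 74.757 (lower 74, upper 75) but receives 72 — outside the quota interval.

Coastal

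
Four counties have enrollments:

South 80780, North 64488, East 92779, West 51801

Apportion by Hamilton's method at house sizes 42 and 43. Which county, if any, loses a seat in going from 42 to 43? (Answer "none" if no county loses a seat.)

At 42 seats: South 12, North 9, East 13, West 8.
At 43 seats: South 12, North 9, East 14, West 8.
No county's allocation decreased.

none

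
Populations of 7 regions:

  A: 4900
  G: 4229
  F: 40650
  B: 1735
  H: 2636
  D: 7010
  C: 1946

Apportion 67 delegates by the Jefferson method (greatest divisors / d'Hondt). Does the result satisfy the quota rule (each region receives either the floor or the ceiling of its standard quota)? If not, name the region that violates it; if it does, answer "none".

F

Standard quotas: A 5.202, G 4.490, F 43.158, B 1.842, H 2.799, D 7.443, C 2.066.
Jefferson allocation: A 5, G 4, F 46, B 1, H 2, D 7, C 2.
F has quota 43.158 (lower 43, upper 44) but receives 46 — outside the quota interval.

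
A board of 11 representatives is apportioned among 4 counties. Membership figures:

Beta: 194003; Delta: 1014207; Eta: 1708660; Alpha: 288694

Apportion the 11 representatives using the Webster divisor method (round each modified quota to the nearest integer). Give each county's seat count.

Standard divisor 3205564/11 ≈ 291414.909; standard quotas: Beta 0.666, Delta 3.480, Eta 5.863, Alpha 0.991.
Rounding to the nearest integer gives Beta 1, Delta 3, Eta 6, Alpha 1 — total 11, matching the house size, so no adjustment is needed.

Beta 1; Delta 3; Eta 6; Alpha 1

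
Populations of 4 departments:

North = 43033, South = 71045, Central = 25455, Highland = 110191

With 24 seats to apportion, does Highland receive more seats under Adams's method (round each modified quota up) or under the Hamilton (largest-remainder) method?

Hamilton

Adams: North 4, South 7, Central 3, Highland 10.
Hamilton: North 4, South 7, Central 2, Highland 11.
Highland gets 10 under Adams and 11 under Hamilton.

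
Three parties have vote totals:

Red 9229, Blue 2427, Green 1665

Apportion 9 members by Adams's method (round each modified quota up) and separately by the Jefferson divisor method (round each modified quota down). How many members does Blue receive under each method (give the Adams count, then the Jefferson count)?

Adams: Red 6, Blue 2, Green 1.
Jefferson: Red 7, Blue 1, Green 1.
Blue gets 2 under Adams and 1 under Jefferson.

2 and 1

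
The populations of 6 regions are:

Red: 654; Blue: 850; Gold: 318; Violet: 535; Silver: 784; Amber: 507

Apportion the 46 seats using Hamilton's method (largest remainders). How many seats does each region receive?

The standard divisor is 3648/46 ≈ 79.304.
Standard quotas: Red 8.247, Blue 10.718, Gold 4.010, Violet 6.746, Silver 9.886, Amber 6.393.
Lower quotas: Red 8, Blue 10, Gold 4, Violet 6, Silver 9, Amber 6 (sum 43, leaving 3 seats).
Remainders in descending order: Silver 0.886, Violet 0.746, Blue 0.718, Amber 0.393, Red 0.247, Gold 0.010.
The surplus seats go to Silver, Violet, Blue.

Red 8, Blue 11, Gold 4, Violet 7, Silver 10, Amber 6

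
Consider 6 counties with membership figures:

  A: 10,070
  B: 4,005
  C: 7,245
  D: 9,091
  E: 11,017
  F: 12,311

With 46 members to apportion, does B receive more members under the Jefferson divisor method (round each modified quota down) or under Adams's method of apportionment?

Jefferson: A 9, B 3, C 6, D 8, E 9, F 11.
Adams: A 9, B 4, C 6, D 8, E 9, F 10.
B gets 3 under Jefferson and 4 under Adams.

Adams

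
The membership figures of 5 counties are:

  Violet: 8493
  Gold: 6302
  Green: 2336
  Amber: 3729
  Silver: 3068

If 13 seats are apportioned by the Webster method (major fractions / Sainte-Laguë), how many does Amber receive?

2

Standard divisor 23928/13 ≈ 1840.615; standard quotas: Violet 4.614, Gold 3.424, Green 1.269, Amber 2.026, Silver 1.667.
Rounding to the nearest integer gives Violet 5, Gold 3, Green 1, Amber 2, Silver 2 — total 13, matching the house size, so no adjustment is needed.
Amber receives 2.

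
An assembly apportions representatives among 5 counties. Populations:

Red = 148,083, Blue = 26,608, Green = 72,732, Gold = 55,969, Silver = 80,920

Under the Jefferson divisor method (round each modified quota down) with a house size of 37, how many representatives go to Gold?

Standard divisor 384312/37 ≈ 10386.811; standard quotas: Red 14.257, Blue 2.562, Green 7.002, Gold 5.388, Silver 7.791.
Rounding down gives 14, 2, 7, 5, 7 = 35 seats, so the divisor must be adjusted.
With modified divisor 9600: modified quotas Red 15.425, Blue 2.772, Green 7.576, Gold 5.830, Silver 8.429.
Rounding down: Red 15, Blue 2, Green 7, Gold 5, Silver 8 (total 37).
Gold receives 5.

5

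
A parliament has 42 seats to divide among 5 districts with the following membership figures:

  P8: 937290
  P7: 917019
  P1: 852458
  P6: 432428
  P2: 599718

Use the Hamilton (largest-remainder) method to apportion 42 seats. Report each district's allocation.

P8: 10, P7: 10, P1: 10, P6: 5, P2: 7

The standard divisor is 3738913/42 ≈ 89021.738.
Standard quotas: P8 10.5288, P7 10.3011, P1 9.5758, P6 4.8576, P2 6.7368.
Lower quotas: P8 10, P7 10, P1 9, P6 4, P2 6 (sum 39, leaving 3 seats).
Remainders in descending order: P6 0.8576, P2 0.7368, P1 0.5758, P8 0.5288, P7 0.3011.
Largest remainders: P6, P2, P1 receive the extra seats.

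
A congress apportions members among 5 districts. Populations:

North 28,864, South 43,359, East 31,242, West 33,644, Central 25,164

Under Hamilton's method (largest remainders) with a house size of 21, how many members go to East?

Standard divisor: 162273 ÷ 21 ≈ 7727.286.
Standard quotas: North 3.7353, South 5.6112, East 4.0431, West 4.3539, Central 3.2565.
Lower quotas: North 3, South 5, East 4, West 4, Central 3 (sum 19, leaving 2 seats).
Remainders in descending order: North 0.7353, South 0.6112, West 0.3539, Central 0.2565, East 0.0431.
Largest remainders: North, South receive the extra seats.
East receives 4.

4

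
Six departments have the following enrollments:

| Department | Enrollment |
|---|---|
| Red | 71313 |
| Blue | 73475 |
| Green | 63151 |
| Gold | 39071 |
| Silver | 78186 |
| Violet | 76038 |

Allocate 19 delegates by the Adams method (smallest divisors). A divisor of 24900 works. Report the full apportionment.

Red 3, Blue 3, Green 3, Gold 2, Silver 4, Violet 4

With modified divisor 24900: modified quotas Red 2.864, Blue 2.951, Green 2.536, Gold 1.569, Silver 3.140, Violet 3.054.
Rounding up: Red 3, Blue 3, Green 3, Gold 2, Silver 4, Violet 4 (total 19).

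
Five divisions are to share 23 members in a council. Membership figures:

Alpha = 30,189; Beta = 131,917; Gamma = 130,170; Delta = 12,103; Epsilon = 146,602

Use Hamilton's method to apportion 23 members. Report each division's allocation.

Alpha: 1, Beta: 7, Gamma: 7, Delta: 1, Epsilon: 7

Standard divisor: 450981 ÷ 23 ≈ 19607.87.
Standard quotas: Alpha 1.5396, Beta 6.7278, Gamma 6.6387, Delta 0.6173, Epsilon 7.4767.
Lower quotas: Alpha 1, Beta 6, Gamma 6, Delta 0, Epsilon 7 (sum 20, leaving 3 seats).
Remainders in descending order: Beta 0.7278, Gamma 0.6387, Delta 0.6173, Alpha 0.5396, Epsilon 0.4767.
The surplus seats go to Beta, Gamma, Delta.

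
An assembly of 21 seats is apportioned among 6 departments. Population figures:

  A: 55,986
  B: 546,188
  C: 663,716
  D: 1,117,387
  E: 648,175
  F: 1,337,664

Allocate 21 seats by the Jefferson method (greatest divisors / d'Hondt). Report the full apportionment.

A 0, B 2, C 3, D 6, E 3, F 7

Standard divisor 4369116/21 ≈ 208053.143; standard quotas: A 0.269, B 2.625, C 3.190, D 5.371, E 3.115, F 6.429.
Rounding down gives 0, 2, 3, 5, 3, 6 = 19 seats, so the divisor must be adjusted.
With modified divisor 184100: modified quotas A 0.304, B 2.967, C 3.605, D 6.069, E 3.521, F 7.266.
Rounding down: A 0, B 2, C 3, D 6, E 3, F 7 (total 21).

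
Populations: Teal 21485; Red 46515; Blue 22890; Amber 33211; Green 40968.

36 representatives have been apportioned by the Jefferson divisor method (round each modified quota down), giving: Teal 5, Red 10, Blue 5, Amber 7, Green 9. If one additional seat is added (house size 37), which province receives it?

Red

Priority for the next seat is population ÷ (current seats + 1).
Priorities: Teal 3580.833, Red 4228.636, Blue 3815.000, Amber 4151.375, Green 4096.800.
Highest priority: Red.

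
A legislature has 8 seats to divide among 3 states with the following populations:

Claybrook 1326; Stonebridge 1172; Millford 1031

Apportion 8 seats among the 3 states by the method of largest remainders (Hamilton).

Standard divisor: 3529 ÷ 8 ≈ 441.125.
Standard quotas: Claybrook 3.006, Stonebridge 2.657, Millford 2.337.
Lower quotas: Claybrook 3, Stonebridge 2, Millford 2 (sum 7, leaving 1 seat).
Remainders in descending order: Stonebridge 0.657, Millford 0.337, Claybrook 0.006.
The surplus seat goes to Stonebridge.

Claybrook=3, Stonebridge=3, Millford=2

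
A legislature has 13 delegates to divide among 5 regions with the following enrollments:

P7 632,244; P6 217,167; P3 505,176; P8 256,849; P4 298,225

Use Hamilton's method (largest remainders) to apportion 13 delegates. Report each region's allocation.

The standard divisor is 1909661/13 = 146897.
Standard quotas: P7 4.3040, P6 1.4784, P3 3.4390, P8 1.7485, P4 2.0302.
Lower quotas: P7 4, P6 1, P3 3, P8 1, P4 2 (sum 11, leaving 2 seats).
Remainders in descending order: P8 0.7485, P6 0.4784, P3 0.4390, P7 0.3040, P4 0.0302.
Largest remainders: P8, P6 receive the extra seats.

P7 4; P6 2; P3 3; P8 2; P4 2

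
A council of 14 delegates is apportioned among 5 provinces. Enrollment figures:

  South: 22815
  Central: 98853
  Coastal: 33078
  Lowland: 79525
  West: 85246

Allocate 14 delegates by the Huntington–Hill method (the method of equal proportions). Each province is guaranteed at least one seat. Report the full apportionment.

With divisor 23173: modified quotas South 0.985, Central 4.266, Coastal 1.427, Lowland 3.432, West 3.679.
Geometric-mean thresholds: South (min 1), Central √(4·5)=4.472, Coastal √(1·2)=1.414, Lowland √(3·4)=3.464, West √(3·4)=3.464.
Each quota rounded against its threshold gives South 1, Central 4, Coastal 2, Lowland 3, West 4 (total 14).

South 1, Central 4, Coastal 2, Lowland 3, West 4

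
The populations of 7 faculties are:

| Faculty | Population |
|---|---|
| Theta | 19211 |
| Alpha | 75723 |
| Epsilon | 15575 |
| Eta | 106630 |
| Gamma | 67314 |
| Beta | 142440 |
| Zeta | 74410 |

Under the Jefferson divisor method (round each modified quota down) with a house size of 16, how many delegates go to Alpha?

3

Standard divisor 501303/16 ≈ 31331.438; standard quotas: Theta 0.613, Alpha 2.417, Epsilon 0.497, Eta 3.403, Gamma 2.148, Beta 4.546, Zeta 2.375.
Rounding down gives 0, 2, 0, 3, 2, 4, 2 = 13 seats, so the divisor must be adjusted.
With modified divisor 25000: modified quotas Theta 0.768, Alpha 3.029, Epsilon 0.623, Eta 4.265, Gamma 2.693, Beta 5.698, Zeta 2.976.
Rounding down: Theta 0, Alpha 3, Epsilon 0, Eta 4, Gamma 2, Beta 5, Zeta 2 (total 16).
Alpha receives 3.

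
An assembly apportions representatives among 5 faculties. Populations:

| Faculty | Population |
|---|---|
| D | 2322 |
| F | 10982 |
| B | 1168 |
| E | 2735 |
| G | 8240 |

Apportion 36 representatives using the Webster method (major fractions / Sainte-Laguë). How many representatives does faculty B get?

2

Standard divisor 25447/36 ≈ 706.861; standard quotas: D 3.285, F 15.536, B 1.652, E 3.869, G 11.657.
Rounding to the nearest integer gives 3, 16, 2, 4, 12 = 37 seats, so the divisor must be adjusted.
With modified divisor 710: modified quotas D 3.270, F 15.468, B 1.645, E 3.852, G 11.606.
Rounding to the nearest integer: D 3, F 15, B 2, E 4, G 12 (total 36).
B receives 2.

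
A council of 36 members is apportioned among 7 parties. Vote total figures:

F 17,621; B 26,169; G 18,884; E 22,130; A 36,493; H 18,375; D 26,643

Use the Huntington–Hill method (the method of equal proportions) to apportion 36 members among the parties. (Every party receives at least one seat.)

With divisor 4821: modified quotas F 3.655, B 5.428, G 3.917, E 4.590, A 7.570, H 3.811, D 5.526.
Geometric-mean thresholds: F √(3·4)=3.464, B √(5·6)=5.477, G √(3·4)=3.464, E √(4·5)=4.472, A √(7·8)=7.483, H √(3·4)=3.464, D √(5·6)=5.477.
Each quota rounded against its threshold gives F 4, B 5, G 4, E 5, A 8, H 4, D 6 (total 36).

F=4; B=5; G=4; E=5; A=8; H=4; D=6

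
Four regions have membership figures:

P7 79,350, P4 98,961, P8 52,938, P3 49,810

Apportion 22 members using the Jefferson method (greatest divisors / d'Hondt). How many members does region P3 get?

4

Standard divisor 281059/22 ≈ 12775.409; standard quotas: P7 6.211, P4 7.746, P8 4.144, P3 3.899.
Rounding down gives 6, 7, 4, 3 = 20 seats, so the divisor must be adjusted.
With modified divisor 11900: modified quotas P7 6.668, P4 8.316, P8 4.449, P3 4.186.
Rounding down: P7 6, P4 8, P8 4, P3 4 (total 22).
P3 receives 4.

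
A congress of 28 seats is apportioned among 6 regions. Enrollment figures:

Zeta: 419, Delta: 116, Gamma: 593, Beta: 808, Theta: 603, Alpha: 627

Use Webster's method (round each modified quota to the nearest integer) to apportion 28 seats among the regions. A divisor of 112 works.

Zeta: 4; Delta: 1; Gamma: 5; Beta: 7; Theta: 5; Alpha: 6

With modified divisor 112: modified quotas Zeta 3.741, Delta 1.036, Gamma 5.295, Beta 7.214, Theta 5.384, Alpha 5.598.
Rounding to the nearest integer: Zeta 4, Delta 1, Gamma 5, Beta 7, Theta 5, Alpha 6 (total 28).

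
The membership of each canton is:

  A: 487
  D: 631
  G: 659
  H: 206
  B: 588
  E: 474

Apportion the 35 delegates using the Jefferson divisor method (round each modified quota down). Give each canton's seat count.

A 6, D 7, G 8, H 2, B 7, E 5

Standard divisor 3045/35 ≈ 87; standard quotas: A 5.598, D 7.253, G 7.575, H 2.368, B 6.759, E 5.448.
Rounding down gives 5, 7, 7, 2, 6, 5 = 32 seats, so the divisor must be adjusted.
With modified divisor 80: modified quotas A 6.088, D 7.888, G 8.238, H 2.575, B 7.350, E 5.925.
Rounding down: A 6, D 7, G 8, H 2, B 7, E 5 (total 35).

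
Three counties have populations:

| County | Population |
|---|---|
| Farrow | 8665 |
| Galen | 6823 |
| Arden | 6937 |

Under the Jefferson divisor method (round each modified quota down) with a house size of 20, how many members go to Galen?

Standard divisor 22425/20 ≈ 1121.25; standard quotas: Farrow 7.728, Galen 6.085, Arden 6.187.
Rounding down gives 7, 6, 6 = 19 seats, so the divisor must be adjusted.
With modified divisor 1000: modified quotas Farrow 8.665, Galen 6.823, Arden 6.937.
Rounding down: Farrow 8, Galen 6, Arden 6 (total 20).
Galen receives 6.

6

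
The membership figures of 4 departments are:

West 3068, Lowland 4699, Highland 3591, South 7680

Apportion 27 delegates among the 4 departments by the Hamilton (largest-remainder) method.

West 4, Lowland 7, Highland 5, South 11

Total 19038; standard divisor 19038/27 ≈ 705.111.
Standard quotas: West 4.3511, Lowland 6.6642, Highland 5.0928, South 10.8919.
Lower quotas: West 4, Lowland 6, Highland 5, South 10 (sum 25, leaving 2 seats).
Remainders in descending order: South 0.8919, Lowland 0.6642, West 0.3511, Highland 0.0928.
Largest remainders: South, Lowland receive the extra seats.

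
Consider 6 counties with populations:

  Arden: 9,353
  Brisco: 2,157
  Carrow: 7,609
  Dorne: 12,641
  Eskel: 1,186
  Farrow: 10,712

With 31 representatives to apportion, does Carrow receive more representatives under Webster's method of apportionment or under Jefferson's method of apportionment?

Jefferson

Webster: Arden 7, Brisco 2, Carrow 5, Dorne 9, Eskel 1, Farrow 7.
Jefferson: Arden 7, Brisco 1, Carrow 6, Dorne 9, Eskel 0, Farrow 8.
Carrow gets 5 under Webster and 6 under Jefferson.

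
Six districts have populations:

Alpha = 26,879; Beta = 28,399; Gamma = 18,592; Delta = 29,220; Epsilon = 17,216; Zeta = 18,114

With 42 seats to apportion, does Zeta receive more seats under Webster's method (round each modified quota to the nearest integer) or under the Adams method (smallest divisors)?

Webster: Alpha 8, Beta 9, Gamma 6, Delta 9, Epsilon 5, Zeta 5.
Adams: Alpha 8, Beta 8, Gamma 6, Delta 9, Epsilon 5, Zeta 6.
Zeta gets 5 under Webster and 6 under Adams.

Adams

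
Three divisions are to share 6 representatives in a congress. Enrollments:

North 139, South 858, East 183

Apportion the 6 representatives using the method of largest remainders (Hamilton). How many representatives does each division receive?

North=1; South=4; East=1

The standard divisor is 1180/6 ≈ 196.667.
Standard quotas: North 0.707, South 4.363, East 0.931.
Lower quotas: North 0, South 4, East 0 (sum 4, leaving 2 seats).
Remainders in descending order: East 0.931, North 0.707, South 0.363.
Largest remainders: East, North receive the extra seats.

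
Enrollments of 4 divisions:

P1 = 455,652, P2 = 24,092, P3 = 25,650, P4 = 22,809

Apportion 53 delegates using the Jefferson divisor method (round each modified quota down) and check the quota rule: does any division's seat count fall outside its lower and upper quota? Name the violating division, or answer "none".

P1

Standard quotas: P1 45.720, P2 2.417, P3 2.574, P4 2.289.
Jefferson allocation: P1 47, P2 2, P3 2, P4 2.
P1 has quota 45.720 (lower 45, upper 46) but receives 47 — outside the quota interval.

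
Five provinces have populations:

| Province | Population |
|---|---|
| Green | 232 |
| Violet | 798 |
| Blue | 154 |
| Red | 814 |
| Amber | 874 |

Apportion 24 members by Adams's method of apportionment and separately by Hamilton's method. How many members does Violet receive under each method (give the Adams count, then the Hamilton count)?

6 and 7

Adams: Green 2, Violet 6, Blue 2, Red 7, Amber 7.
Hamilton: Green 2, Violet 7, Blue 1, Red 7, Amber 7.
Violet gets 6 under Adams and 7 under Hamilton.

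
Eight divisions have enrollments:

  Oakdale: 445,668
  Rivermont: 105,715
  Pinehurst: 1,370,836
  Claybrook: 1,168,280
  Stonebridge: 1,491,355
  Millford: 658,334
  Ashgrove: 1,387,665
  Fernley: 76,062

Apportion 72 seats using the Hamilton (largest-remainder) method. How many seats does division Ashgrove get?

15

Standard divisor: 6703915 ÷ 72 ≈ 93109.931.
Standard quotas: Oakdale 4.7865, Rivermont 1.1354, Pinehurst 14.7228, Claybrook 12.5473, Stonebridge 16.0171, Millford 7.0705, Ashgrove 14.9035, Fernley 0.8169.
Lower quotas: Oakdale 4, Rivermont 1, Pinehurst 14, Claybrook 12, Stonebridge 16, Millford 7, Ashgrove 14, Fernley 0 (sum 68, leaving 4 seats).
Remainders in descending order: Ashgrove 0.9035, Fernley 0.8169, Oakdale 0.7865, Pinehurst 0.7228, Claybrook 0.5473, Rivermont 0.1354, Millford 0.0705, Stonebridge 0.0171.
Largest remainders: Ashgrove, Fernley, Oakdale, Pinehurst receive the extra seats.
Ashgrove receives 15.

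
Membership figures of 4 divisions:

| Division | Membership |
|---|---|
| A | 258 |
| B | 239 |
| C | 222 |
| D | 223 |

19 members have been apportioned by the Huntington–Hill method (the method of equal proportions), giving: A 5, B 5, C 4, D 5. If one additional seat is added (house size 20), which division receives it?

Priority for the next seat is population ÷ (√(s·(s+1))).
Priorities: A 47.104, B 43.635, C 49.641, D 40.714.
Highest priority: C.

C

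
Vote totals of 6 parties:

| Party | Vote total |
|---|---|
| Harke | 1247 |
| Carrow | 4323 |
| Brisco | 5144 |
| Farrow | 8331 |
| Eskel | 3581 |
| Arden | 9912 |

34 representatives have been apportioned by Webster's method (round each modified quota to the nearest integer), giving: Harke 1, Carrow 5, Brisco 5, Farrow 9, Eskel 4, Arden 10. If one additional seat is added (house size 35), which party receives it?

Arden

Priority for the next seat is population ÷ (current seats + 0.5).
Priorities: Harke 831.333, Carrow 786.000, Brisco 935.273, Farrow 876.947, Eskel 795.778, Arden 944.000.
Highest priority: Arden.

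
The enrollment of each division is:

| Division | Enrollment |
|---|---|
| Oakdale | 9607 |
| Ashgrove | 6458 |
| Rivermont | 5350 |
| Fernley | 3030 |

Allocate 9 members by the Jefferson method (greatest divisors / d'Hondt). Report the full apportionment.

Standard divisor 24445/9 ≈ 2716.111; standard quotas: Oakdale 3.537, Ashgrove 2.378, Rivermont 1.970, Fernley 1.116.
Rounding down gives 3, 2, 1, 1 = 7 seats, so the divisor must be adjusted.
With modified divisor 2300: modified quotas Oakdale 4.177, Ashgrove 2.808, Rivermont 2.326, Fernley 1.317.
Rounding down: Oakdale 4, Ashgrove 2, Rivermont 2, Fernley 1 (total 9).

Oakdale: 4; Ashgrove: 2; Rivermont: 2; Fernley: 1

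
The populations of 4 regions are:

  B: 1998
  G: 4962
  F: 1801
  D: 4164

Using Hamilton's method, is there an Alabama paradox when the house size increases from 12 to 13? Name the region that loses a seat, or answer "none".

none

At 12 seats: B 2, G 4, F 2, D 4.
At 13 seats: B 2, G 5, F 2, D 4.
No region's allocation decreased.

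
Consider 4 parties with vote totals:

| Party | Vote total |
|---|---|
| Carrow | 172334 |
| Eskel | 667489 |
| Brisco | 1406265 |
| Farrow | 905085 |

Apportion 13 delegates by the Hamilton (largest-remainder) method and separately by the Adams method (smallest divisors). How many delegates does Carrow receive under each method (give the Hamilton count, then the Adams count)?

Hamilton: Carrow 0, Eskel 3, Brisco 6, Farrow 4.
Adams: Carrow 1, Eskel 3, Brisco 5, Farrow 4.
Carrow gets 0 under Hamilton and 1 under Adams.

0 and 1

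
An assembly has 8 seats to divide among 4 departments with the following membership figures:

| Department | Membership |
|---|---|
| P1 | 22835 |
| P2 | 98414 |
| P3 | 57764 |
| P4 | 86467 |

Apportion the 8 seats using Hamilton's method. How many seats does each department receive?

The standard divisor is 265480/8 = 33185.
Standard quotas: P1 0.6881, P2 2.9656, P3 1.7407, P4 2.6056.
Lower quotas: P1 0, P2 2, P3 1, P4 2 (sum 5, leaving 3 seats).
Remainders in descending order: P2 0.9656, P3 0.7407, P1 0.6881, P4 0.6056.
The surplus seats go to P2, P3, P1.

P1 1, P2 3, P3 2, P4 2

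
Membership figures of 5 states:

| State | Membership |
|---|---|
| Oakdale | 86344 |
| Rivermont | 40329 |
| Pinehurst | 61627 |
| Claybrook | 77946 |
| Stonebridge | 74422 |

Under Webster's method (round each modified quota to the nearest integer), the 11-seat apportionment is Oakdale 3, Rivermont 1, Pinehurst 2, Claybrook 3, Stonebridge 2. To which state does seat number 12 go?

Stonebridge

Priority for the next seat is population ÷ (current seats + 0.5).
Priorities: Oakdale 24669.714, Rivermont 26886.000, Pinehurst 24650.800, Claybrook 22270.286, Stonebridge 29768.800.
Highest priority: Stonebridge.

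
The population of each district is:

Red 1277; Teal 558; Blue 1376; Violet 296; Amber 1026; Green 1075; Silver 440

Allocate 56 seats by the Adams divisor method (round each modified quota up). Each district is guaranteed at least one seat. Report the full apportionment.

Standard divisor 6048/56 ≈ 108; standard quotas: Red 11.824, Teal 5.167, Blue 12.741, Violet 2.741, Amber 9.500, Green 9.954, Silver 4.074.
Rounding up gives 12, 6, 13, 3, 10, 10, 5 = 59 seats, so the divisor must be adjusted.
With modified divisor 114.3: modified quotas Red 11.172, Teal 4.882, Blue 12.038, Violet 2.590, Amber 8.976, Green 9.405, Silver 3.850.
Rounding up: Red 12, Teal 5, Blue 13, Violet 3, Amber 9, Green 10, Silver 4 (total 56).

Red 12; Teal 5; Blue 13; Violet 3; Amber 9; Green 10; Silver 4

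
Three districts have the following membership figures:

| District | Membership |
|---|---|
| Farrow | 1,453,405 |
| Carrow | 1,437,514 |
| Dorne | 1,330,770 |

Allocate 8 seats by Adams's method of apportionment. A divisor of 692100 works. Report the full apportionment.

Farrow=3; Carrow=3; Dorne=2

With modified divisor 692100: modified quotas Farrow 2.100, Carrow 2.077, Dorne 1.923.
Rounding up: Farrow 3, Carrow 3, Dorne 2 (total 8).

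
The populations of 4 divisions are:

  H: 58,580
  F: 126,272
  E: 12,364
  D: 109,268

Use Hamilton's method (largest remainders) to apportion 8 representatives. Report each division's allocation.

H: 2; F: 3; E: 0; D: 3

Standard divisor: 306484 ÷ 8 ≈ 38310.5.
Standard quotas: H 1.5291, F 3.2960, E 0.3227, D 2.8522.
Lower quotas: H 1, F 3, E 0, D 2 (sum 6, leaving 2 seats).
Remainders in descending order: D 0.8522, H 0.5291, E 0.3227, F 0.2960.
Largest remainders: D, H receive the extra seats.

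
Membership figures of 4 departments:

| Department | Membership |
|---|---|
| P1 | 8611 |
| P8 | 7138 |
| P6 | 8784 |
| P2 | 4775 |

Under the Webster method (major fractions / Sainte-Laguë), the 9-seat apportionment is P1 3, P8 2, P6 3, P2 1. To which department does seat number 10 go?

P2

Priority for the next seat is population ÷ (current seats + 0.5).
Priorities: P1 2460.286, P8 2855.200, P6 2509.714, P2 3183.333.
Highest priority: P2.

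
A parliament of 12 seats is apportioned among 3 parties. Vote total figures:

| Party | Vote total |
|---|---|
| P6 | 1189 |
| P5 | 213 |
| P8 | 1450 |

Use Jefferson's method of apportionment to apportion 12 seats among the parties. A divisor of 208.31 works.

With modified divisor 208.31: modified quotas P6 5.708, P5 1.023, P8 6.961.
Rounding down: P6 5, P5 1, P8 6 (total 12).

P6: 5; P5: 1; P8: 6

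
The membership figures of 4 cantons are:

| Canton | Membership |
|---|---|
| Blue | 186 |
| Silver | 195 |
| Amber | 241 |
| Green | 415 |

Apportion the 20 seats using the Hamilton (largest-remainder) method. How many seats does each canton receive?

Blue: 3, Silver: 4, Amber: 5, Green: 8

Standard divisor: 1037 ÷ 20 ≈ 51.85.
Standard quotas: Blue 3.587, Silver 3.761, Amber 4.648, Green 8.004.
Lower quotas: Blue 3, Silver 3, Amber 4, Green 8 (sum 18, leaving 2 seats).
Remainders in descending order: Silver 0.761, Amber 0.648, Blue 0.587, Green 0.004.
The surplus seats go to Silver, Amber.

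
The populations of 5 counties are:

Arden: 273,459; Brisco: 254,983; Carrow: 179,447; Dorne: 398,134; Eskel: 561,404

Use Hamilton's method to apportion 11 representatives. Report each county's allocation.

Arden 2, Brisco 2, Carrow 1, Dorne 2, Eskel 4

Standard divisor: 1667427 ÷ 11 ≈ 151584.273.
Standard quotas: Arden 1.8040, Brisco 1.6821, Carrow 1.1838, Dorne 2.6265, Eskel 3.7036.
Lower quotas: Arden 1, Brisco 1, Carrow 1, Dorne 2, Eskel 3 (sum 8, leaving 3 seats).
Remainders in descending order: Arden 0.8040, Eskel 0.7036, Brisco 0.6821, Dorne 0.6265, Carrow 0.1838.
Largest remainders: Arden, Eskel, Brisco receive the extra seats.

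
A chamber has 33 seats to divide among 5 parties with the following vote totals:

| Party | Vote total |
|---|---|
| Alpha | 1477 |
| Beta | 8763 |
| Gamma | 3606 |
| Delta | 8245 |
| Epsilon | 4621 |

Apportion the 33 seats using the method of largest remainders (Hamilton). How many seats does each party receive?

Alpha 2, Beta 11, Gamma 4, Delta 10, Epsilon 6

The standard divisor is 26712/33 ≈ 809.455.
Standard quotas: Alpha 1.8247, Beta 10.8258, Gamma 4.4549, Delta 10.1859, Epsilon 5.7088.
Lower quotas: Alpha 1, Beta 10, Gamma 4, Delta 10, Epsilon 5 (sum 30, leaving 3 seats).
Remainders in descending order: Beta 0.8258, Alpha 0.8247, Epsilon 0.7088, Gamma 0.4549, Delta 0.1859.
The surplus seats go to Beta, Alpha, Epsilon.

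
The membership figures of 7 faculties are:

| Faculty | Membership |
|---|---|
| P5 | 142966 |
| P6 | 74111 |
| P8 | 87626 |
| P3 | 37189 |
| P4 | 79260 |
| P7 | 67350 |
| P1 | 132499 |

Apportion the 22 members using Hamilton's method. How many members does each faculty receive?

P5: 5; P6: 3; P8: 3; P3: 1; P4: 3; P7: 2; P1: 5

Total 621001; standard divisor 621001/22 ≈ 28227.318.
Standard quotas: P5 5.0648, P6 2.6255, P8 3.1043, P3 1.3175, P4 2.8079, P7 2.3860, P1 4.6940.
Lower quotas: P5 5, P6 2, P8 3, P3 1, P4 2, P7 2, P1 4 (sum 19, leaving 3 seats).
Remainders in descending order: P4 0.8079, P1 0.6940, P6 0.6255, P7 0.3860, P3 0.3175, P8 0.1043, P5 0.0648.
Largest remainders: P4, P1, P6 receive the extra seats.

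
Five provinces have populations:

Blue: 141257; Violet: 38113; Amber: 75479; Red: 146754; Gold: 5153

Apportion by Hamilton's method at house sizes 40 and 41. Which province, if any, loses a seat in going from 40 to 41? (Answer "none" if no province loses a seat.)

At 40 seats: Blue 14, Violet 4, Amber 7, Red 14, Gold 1.
At 41 seats: Blue 14, Violet 4, Amber 8, Red 15, Gold 0.
Gold drops from 1 to 0.

Gold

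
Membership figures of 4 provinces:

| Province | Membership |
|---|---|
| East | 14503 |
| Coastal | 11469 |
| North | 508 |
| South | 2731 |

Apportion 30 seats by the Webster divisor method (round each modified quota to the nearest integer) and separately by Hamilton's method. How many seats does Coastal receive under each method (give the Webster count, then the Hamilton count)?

11 and 12

Webster: East 15, Coastal 11, North 1, South 3.
Hamilton: East 15, Coastal 12, North 0, South 3.
Coastal gets 11 under Webster and 12 under Hamilton.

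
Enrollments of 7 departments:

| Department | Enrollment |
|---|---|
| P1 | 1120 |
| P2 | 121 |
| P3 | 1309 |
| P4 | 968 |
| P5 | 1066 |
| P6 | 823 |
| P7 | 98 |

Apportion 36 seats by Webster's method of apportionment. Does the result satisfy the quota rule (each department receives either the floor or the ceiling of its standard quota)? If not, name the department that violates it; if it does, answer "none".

none

Standard quotas: P1 7.324, P2 0.791, P3 8.560, P4 6.330, P5 6.971, P6 5.382, P7 0.641.
Webster allocation: P1 7, P2 1, P3 9, P4 6, P5 7, P6 5, P7 1.
Every allocation lies between the lower and upper quota.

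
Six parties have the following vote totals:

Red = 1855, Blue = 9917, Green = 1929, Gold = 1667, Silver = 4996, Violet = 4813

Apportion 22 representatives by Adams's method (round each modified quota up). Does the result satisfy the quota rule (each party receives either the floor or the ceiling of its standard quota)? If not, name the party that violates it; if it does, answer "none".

none

Standard quotas: Red 1.621, Blue 8.666, Green 1.686, Gold 1.457, Silver 4.366, Violet 4.206.
Adams allocation: Red 2, Blue 8, Green 2, Gold 2, Silver 4, Violet 4.
Every allocation lies between the lower and upper quota.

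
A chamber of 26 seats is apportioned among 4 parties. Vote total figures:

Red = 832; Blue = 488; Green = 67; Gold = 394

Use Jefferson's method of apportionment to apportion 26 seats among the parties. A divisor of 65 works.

Red 12; Blue 7; Green 1; Gold 6

With modified divisor 65: modified quotas Red 12.800, Blue 7.508, Green 1.031, Gold 6.062.
Rounding down: Red 12, Blue 7, Green 1, Gold 6 (total 26).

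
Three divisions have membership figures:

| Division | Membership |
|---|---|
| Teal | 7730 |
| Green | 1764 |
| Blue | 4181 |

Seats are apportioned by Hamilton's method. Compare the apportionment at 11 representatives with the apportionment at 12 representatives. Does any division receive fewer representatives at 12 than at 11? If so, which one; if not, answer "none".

At 11 seats: Teal 6, Green 2, Blue 3.
At 12 seats: Teal 7, Green 1, Blue 4.
Green drops from 2 to 1.

Green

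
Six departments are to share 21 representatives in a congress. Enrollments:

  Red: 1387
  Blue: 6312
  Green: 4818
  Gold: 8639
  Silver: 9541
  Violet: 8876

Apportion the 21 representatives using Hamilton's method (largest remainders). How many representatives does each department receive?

Red=1, Blue=3, Green=2, Gold=5, Silver=5, Violet=5

Total 39573; standard divisor 39573/21 ≈ 1884.429.
Standard quotas: Red 0.7360, Blue 3.3496, Green 2.5567, Gold 4.5844, Silver 5.0631, Violet 4.7102.
Lower quotas: Red 0, Blue 3, Green 2, Gold 4, Silver 5, Violet 4 (sum 18, leaving 3 seats).
Remainders in descending order: Red 0.7360, Violet 0.7102, Gold 0.5844, Green 0.5567, Blue 0.3496, Silver 0.0631.
The surplus seats go to Red, Violet, Gold.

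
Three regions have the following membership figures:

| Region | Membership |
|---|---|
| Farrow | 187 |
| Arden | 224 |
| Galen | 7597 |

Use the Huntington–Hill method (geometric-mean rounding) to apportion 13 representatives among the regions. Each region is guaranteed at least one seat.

Farrow=1, Arden=1, Galen=11

With divisor 693: modified quotas Farrow 0.270, Arden 0.323, Galen 10.962.
Geometric-mean thresholds: Farrow (min 1), Arden (min 1), Galen √(10·11)=10.488.
Each quota rounded against its threshold gives Farrow 1, Arden 1, Galen 11 (total 13).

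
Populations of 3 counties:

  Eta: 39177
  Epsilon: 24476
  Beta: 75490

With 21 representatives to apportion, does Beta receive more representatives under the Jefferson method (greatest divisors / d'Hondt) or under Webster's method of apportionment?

Jefferson

Jefferson: Eta 6, Epsilon 3, Beta 12.
Webster: Eta 6, Epsilon 4, Beta 11.
Beta gets 12 under Jefferson and 11 under Webster.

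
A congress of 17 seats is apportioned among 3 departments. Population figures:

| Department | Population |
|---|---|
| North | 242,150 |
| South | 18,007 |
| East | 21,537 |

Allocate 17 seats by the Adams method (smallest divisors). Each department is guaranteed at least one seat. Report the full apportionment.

Standard divisor 281694/17 ≈ 16570.235; standard quotas: North 14.614, South 1.087, East 1.300.
Rounding up gives 15, 2, 2 = 19 seats, so the divisor must be adjusted.
With modified divisor 18441: modified quotas North 13.131, South 0.976, East 1.168.
Rounding up: North 14, South 1, East 2 (total 17).

North 14; South 1; East 2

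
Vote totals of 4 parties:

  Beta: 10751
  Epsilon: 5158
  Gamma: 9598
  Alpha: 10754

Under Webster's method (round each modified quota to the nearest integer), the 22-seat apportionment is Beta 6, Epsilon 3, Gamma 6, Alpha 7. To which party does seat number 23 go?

Beta

Priority for the next seat is population ÷ (current seats + 0.5).
Priorities: Beta 1654.000, Epsilon 1473.714, Gamma 1476.615, Alpha 1433.867.
Highest priority: Beta.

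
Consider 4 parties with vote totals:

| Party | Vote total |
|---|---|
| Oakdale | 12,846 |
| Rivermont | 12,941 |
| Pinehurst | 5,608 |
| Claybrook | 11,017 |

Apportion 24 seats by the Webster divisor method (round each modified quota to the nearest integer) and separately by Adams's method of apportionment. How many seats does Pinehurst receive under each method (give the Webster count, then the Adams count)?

Webster: Oakdale 7, Rivermont 8, Pinehurst 3, Claybrook 6.
Adams: Oakdale 7, Rivermont 7, Pinehurst 4, Claybrook 6.
Pinehurst gets 3 under Webster and 4 under Adams.

3 and 4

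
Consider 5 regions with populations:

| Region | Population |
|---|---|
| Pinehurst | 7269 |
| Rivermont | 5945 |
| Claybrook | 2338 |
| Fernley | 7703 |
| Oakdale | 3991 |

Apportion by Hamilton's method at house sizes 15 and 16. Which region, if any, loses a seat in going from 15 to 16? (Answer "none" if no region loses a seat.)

Claybrook

At 15 seats: Pinehurst 4, Rivermont 3, Claybrook 2, Fernley 4, Oakdale 2.
At 16 seats: Pinehurst 4, Rivermont 4, Claybrook 1, Fernley 5, Oakdale 2.
Claybrook drops from 2 to 1.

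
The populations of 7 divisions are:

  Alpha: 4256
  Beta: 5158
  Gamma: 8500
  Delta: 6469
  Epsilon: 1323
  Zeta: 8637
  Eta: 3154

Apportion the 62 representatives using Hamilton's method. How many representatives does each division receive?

Standard divisor: 37497 ÷ 62 ≈ 604.79.
Standard quotas: Alpha 7.0371, Beta 8.5286, Gamma 14.0545, Delta 10.6963, Epsilon 2.1875, Zeta 14.2810, Eta 5.2150.
Lower quotas: Alpha 7, Beta 8, Gamma 14, Delta 10, Epsilon 2, Zeta 14, Eta 5 (sum 60, leaving 2 seats).
Remainders in descending order: Delta 0.6963, Beta 0.5286, Zeta 0.2810, Eta 0.2150, Epsilon 0.1875, Gamma 0.0545, Alpha 0.0371.
The surplus seats go to Delta, Beta.

Alpha 7; Beta 9; Gamma 14; Delta 11; Epsilon 2; Zeta 14; Eta 5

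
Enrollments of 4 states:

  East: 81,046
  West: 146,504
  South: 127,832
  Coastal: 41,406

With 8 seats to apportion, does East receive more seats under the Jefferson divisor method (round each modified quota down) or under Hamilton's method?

Hamilton

Jefferson: East 1, West 3, South 3, Coastal 1.
Hamilton: East 2, West 3, South 2, Coastal 1.
East gets 1 under Jefferson and 2 under Hamilton.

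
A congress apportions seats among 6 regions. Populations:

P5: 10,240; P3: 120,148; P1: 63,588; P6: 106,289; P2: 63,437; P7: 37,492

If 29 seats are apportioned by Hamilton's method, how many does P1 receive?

Standard divisor: 401194 ÷ 29 ≈ 13834.276.
Standard quotas: P5 0.7402, P3 8.6848, P1 4.5964, P6 7.6830, P2 4.5855, P7 2.7101.
Lower quotas: P5 0, P3 8, P1 4, P6 7, P2 4, P7 2 (sum 25, leaving 4 seats).
Remainders in descending order: P5 0.7402, P7 0.7101, P3 0.6848, P6 0.6830, P1 0.5964, P2 0.5855.
Largest remainders: P5, P7, P3, P6 receive the extra seats.
P1 receives 4.

4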